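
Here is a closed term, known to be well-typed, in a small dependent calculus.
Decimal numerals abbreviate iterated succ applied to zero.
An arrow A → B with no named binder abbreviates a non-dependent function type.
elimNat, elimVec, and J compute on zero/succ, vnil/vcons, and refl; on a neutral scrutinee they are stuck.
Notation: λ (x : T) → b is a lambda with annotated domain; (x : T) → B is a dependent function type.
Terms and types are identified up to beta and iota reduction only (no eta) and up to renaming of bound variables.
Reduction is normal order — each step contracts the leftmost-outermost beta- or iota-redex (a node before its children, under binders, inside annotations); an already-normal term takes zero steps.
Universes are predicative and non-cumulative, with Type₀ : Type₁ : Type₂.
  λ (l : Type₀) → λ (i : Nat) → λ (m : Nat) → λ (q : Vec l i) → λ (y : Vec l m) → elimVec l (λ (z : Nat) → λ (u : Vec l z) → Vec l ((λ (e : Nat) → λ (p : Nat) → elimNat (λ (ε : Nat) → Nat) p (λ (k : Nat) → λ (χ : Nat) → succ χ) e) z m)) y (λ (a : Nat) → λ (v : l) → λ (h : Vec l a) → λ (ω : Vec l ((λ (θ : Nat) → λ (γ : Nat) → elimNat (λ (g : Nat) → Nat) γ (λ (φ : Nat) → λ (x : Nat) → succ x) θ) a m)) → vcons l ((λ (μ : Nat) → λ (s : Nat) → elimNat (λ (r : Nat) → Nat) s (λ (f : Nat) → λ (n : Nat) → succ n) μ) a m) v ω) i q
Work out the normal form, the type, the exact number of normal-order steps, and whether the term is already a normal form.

normal form:
  λ (l : Type₀) → λ (i : Nat) → λ (m : Nat) → λ (q : Vec l i) → λ (y : Vec l m) → elimVec l (λ (z : Nat) → λ (u : Vec l z) → Vec l (elimNat (λ (e : Nat) → Nat) m (λ (p : Nat) → λ (ε : Nat) → succ ε) z)) y (λ (k : Nat) → λ (χ : l) → λ (a : Vec l k) → λ (v : Vec l (elimNat (λ (h : Nat) → Nat) m (λ (ω : Nat) → λ (θ : Nat) → succ θ) k)) → vcons l (elimNat (λ (γ : Nat) → Nat) m (λ (g : Nat) → λ (φ : Nat) → succ φ) k) χ v) i q
inferred type:
  (l : Type₀) → (i : Nat) → (m : Nat) → Vec l i → Vec l m → Vec l (elimNat (λ (q : Nat) → Nat) m (λ (y : Nat) → λ (z : Nat) → succ z) i)
normal-order step count: 6
started in normal form: no
first redex: a beta-redex


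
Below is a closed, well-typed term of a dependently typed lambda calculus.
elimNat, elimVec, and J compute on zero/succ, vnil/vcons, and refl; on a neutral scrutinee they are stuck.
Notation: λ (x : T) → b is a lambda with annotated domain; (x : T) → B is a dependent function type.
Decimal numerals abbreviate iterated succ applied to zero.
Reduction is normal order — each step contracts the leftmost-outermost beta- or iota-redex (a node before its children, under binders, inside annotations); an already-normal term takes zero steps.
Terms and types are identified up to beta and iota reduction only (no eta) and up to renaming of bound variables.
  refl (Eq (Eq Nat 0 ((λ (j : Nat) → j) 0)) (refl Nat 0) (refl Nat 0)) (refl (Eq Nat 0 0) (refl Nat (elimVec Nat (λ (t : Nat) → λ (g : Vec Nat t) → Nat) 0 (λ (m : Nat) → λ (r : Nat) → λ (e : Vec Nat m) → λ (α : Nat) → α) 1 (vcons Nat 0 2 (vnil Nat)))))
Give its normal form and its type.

resulting normal form:
  refl (Eq (Eq Nat 0 0) (refl Nat 0) (refl Nat 0)) (refl (Eq Nat 0 0) (refl Nat 0))
inferred type:
  Eq (Eq (Eq Nat 0 0) (refl Nat 0) (refl Nat 0)) (refl (Eq Nat 0 0) (refl Nat 0)) (refl (Eq Nat 0 0) (refl Nat 0))
observation: contracting a beta-redex first, the term normalizes in 7 steps.


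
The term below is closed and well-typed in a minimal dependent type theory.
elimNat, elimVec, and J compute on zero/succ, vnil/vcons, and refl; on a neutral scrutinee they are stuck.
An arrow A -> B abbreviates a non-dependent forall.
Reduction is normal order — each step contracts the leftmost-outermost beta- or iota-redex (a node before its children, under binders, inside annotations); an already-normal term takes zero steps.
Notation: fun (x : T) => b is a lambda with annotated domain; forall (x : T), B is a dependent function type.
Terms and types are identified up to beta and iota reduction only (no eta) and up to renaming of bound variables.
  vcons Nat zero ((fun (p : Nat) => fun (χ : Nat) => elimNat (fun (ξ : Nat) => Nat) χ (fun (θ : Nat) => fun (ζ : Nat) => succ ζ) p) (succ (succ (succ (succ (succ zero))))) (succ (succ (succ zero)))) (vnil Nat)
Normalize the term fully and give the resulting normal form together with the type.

normal form:
  vcons Nat zero (succ (succ (succ (succ (succ (succ (succ (succ zero)))))))) (vnil Nat)
the term's type:
  Vec Nat (succ zero)


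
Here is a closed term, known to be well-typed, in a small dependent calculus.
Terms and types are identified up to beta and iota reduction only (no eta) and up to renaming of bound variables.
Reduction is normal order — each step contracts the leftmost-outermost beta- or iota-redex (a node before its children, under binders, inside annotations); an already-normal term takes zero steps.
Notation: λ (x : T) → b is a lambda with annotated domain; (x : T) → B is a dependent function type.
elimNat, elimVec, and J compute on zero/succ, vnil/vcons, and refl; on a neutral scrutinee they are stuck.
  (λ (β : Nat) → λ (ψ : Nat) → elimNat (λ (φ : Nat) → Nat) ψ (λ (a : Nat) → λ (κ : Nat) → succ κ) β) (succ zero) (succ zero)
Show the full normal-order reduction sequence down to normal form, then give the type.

normal-order reduction:
  (λ (β : Nat) → λ (ψ : Nat) → elimNat (λ (φ : Nat) → Nat) ψ (λ (a : Nat) → λ (κ : Nat) → succ κ) β) (succ zero) (succ zero)
  ~> (λ (β : Nat) → elimNat (λ (ψ : Nat) → Nat) β (λ (φ : Nat) → λ (a : Nat) → succ a) (succ zero)) (succ zero)
  ~> elimNat (λ (β : Nat) → Nat) (succ zero) (λ (ψ : Nat) → λ (φ : Nat) → succ φ) (succ zero)
  ~> (λ (β : Nat) → λ (ψ : Nat) → succ ψ) zero (elimNat (λ (φ : Nat) → Nat) (succ zero) (λ (a : Nat) → λ (κ : Nat) → succ κ) zero)
  ~> (λ (β : Nat) → succ β) (elimNat (λ (ψ : Nat) → Nat) (succ zero) (λ (φ : Nat) → λ (a : Nat) → succ a) zero)
  ~> succ (elimNat (λ (β : Nat) → Nat) (succ zero) (λ (ψ : Nat) → λ (φ : Nat) → succ φ) zero)
  ~> succ (succ zero)
inferred type:
  Nat


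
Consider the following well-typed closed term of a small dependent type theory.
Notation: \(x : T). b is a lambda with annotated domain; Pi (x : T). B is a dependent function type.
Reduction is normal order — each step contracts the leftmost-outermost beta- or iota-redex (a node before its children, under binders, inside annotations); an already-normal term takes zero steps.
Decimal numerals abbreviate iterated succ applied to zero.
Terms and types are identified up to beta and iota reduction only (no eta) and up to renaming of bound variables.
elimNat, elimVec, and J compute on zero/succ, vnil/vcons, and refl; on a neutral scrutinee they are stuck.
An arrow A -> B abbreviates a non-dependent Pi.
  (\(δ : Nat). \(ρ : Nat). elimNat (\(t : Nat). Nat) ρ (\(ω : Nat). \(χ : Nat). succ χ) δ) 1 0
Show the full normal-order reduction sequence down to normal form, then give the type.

normal-order reduction:
  (\(δ : Nat). \(ρ : Nat). elimNat (\(t : Nat). Nat) ρ (\(ω : Nat). \(χ : Nat). succ χ) δ) 1 0
  ~> (\(δ : Nat). elimNat (\(ρ : Nat). Nat) δ (\(t : Nat). \(ω : Nat). succ ω) 1) 0
  ~> elimNat (\(δ : Nat). Nat) 0 (\(ρ : Nat). \(t : Nat). succ t) 1
  ~> (\(δ : Nat). \(ρ : Nat). succ ρ) 0 (elimNat (\(t : Nat). Nat) 0 (\(ω : Nat). \(χ : Nat). succ χ) 0)
  ~> (\(δ : Nat). succ δ) (elimNat (\(ρ : Nat). Nat) 0 (\(t : Nat). \(ω : Nat). succ ω) 0)
  ~> succ (elimNat (\(δ : Nat). Nat) 0 (\(ρ : Nat). \(t : Nat). succ t) 0)
  ~> 1
inferred type:
  Nat


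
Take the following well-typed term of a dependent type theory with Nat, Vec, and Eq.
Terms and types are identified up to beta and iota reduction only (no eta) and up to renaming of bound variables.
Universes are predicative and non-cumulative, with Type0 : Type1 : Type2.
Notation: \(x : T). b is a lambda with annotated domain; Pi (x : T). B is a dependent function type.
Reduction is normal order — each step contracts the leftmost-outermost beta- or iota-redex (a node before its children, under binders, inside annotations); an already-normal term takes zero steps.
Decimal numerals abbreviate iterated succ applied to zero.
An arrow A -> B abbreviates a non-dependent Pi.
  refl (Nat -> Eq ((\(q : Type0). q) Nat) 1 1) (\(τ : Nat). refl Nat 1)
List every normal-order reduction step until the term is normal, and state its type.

normal-order reduction sequence:
  refl (Nat -> Eq ((\(q : Type0). q) Nat) 1 1) (\(τ : Nat). refl Nat 1)
  ~> refl (Nat -> Eq Nat 1 1) (\(q : Nat). refl Nat 1)
the term's type:
  Eq (Nat -> Eq Nat 1 1) (\(q : Nat). refl Nat 1) (\(τ : Nat). refl Nat 1)


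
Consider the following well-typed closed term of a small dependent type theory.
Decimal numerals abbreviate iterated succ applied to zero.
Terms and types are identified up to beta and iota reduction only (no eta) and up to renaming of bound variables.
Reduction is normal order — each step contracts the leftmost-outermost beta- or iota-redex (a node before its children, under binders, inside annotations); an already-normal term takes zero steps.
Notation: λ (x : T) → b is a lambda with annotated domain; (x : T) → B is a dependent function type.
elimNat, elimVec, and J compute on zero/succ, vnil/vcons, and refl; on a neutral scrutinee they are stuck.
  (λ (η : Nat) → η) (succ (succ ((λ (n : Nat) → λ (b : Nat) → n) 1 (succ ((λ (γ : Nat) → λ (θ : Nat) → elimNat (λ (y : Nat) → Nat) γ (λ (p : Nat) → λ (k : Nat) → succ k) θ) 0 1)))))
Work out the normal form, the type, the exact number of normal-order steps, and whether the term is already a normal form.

resulting normal form:
  3
the term's type:
  Nat
steps to reach normal form (normal order): 3
already normal: no
first redex: a beta-redex


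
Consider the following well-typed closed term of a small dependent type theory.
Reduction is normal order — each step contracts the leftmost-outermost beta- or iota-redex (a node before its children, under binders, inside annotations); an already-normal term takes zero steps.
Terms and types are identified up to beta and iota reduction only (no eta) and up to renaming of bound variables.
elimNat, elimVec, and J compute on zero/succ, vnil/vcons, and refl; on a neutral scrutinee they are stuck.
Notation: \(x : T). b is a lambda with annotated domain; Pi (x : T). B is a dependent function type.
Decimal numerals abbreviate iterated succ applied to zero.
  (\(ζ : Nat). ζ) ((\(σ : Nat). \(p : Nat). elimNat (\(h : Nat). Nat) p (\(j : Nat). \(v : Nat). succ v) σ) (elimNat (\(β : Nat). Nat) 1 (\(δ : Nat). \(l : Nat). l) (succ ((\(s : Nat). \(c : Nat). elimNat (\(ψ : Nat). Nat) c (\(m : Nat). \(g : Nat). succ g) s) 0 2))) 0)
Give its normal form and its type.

normal form:
  1
type:
  Nat
observation: the first redex contracted is a beta-redex; the normal form is reached in 20 normal-order steps.


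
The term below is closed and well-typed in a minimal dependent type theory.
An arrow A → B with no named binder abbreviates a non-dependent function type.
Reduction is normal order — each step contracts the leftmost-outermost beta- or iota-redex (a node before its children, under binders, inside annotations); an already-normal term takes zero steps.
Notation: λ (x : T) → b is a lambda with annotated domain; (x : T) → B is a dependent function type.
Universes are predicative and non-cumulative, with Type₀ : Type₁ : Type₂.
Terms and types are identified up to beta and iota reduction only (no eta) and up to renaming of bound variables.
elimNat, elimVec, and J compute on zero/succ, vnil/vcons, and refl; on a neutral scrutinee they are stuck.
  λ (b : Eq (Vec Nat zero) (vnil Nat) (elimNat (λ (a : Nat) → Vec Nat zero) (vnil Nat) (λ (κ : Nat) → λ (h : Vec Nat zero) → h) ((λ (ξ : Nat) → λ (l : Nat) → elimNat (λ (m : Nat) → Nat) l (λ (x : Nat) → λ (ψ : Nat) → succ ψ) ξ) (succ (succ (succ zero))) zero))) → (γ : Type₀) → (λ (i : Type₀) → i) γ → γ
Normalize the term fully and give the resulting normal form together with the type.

normal form:
  λ (b : Eq (Vec Nat zero) (vnil Nat) (vnil Nat)) → (a : Type₀) → a → a
type:
  Eq (Vec Nat zero) (vnil Nat) (vnil Nat) → Type₁


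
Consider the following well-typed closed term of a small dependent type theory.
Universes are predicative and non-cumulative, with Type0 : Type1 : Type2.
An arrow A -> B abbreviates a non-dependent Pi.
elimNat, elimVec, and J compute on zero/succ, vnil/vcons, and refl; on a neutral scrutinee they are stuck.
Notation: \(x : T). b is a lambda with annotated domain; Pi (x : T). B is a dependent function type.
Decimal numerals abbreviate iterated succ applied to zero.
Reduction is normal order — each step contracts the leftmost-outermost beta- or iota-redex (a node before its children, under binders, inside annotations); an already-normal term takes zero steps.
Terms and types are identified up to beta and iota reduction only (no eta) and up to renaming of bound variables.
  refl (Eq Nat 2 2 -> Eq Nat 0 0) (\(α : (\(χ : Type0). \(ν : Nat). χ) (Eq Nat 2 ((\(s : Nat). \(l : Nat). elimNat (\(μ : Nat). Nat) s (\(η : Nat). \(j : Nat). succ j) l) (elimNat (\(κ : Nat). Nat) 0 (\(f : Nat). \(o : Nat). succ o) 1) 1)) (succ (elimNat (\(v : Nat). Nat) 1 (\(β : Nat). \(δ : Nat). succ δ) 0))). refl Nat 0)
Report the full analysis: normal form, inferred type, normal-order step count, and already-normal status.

reduced normal form:
  refl (Eq Nat 2 2 -> Eq Nat 0 0) (\(α : Eq Nat 2 2). refl Nat 0)
type:
  Eq (Eq Nat 2 2 -> Eq Nat 0 0) (\(α : Eq Nat 2 2). refl Nat 0) (\(χ : Eq Nat 2 2). refl Nat 0)
normal-order step count: 12
started in normal form: no
first redex: a beta-redex


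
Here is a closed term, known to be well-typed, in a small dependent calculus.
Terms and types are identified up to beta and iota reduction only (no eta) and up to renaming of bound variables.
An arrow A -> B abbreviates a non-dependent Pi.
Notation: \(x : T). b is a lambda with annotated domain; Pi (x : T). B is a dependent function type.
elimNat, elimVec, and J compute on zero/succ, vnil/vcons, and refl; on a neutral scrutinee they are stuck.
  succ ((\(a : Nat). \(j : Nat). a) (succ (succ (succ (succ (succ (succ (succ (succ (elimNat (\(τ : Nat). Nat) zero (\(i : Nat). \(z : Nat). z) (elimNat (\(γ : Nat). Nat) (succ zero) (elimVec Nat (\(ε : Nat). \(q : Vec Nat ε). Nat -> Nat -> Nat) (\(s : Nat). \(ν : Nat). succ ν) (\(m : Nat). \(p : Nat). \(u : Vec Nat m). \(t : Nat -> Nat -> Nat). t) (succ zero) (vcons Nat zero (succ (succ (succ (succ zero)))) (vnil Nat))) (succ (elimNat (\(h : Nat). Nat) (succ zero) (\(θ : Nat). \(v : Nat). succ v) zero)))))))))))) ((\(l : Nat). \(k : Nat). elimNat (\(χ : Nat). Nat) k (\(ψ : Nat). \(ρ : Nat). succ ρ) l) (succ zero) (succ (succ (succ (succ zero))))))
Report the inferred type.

type:
  Nat


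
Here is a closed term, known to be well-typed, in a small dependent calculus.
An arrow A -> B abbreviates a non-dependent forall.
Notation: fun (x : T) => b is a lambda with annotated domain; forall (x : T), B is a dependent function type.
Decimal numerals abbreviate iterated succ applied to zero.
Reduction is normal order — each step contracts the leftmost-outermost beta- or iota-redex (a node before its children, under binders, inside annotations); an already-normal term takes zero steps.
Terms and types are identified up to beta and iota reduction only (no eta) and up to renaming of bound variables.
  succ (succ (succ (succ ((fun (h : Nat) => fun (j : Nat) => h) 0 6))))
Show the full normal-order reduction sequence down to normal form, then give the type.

normal-order reduction:
  succ (succ (succ (succ ((fun (h : Nat) => fun (j : Nat) => h) 0 6))))
  ~> succ (succ (succ (succ ((fun (h : Nat) => 0) 6))))
  ~> 4
the term's type:
  Nat


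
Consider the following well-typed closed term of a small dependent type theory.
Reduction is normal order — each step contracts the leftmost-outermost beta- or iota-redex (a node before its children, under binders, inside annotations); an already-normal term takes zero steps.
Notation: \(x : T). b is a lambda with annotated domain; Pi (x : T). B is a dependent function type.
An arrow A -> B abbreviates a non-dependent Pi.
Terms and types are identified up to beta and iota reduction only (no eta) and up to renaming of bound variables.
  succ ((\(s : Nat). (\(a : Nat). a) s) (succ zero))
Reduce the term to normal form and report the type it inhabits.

reduced normal form:
  succ (succ zero)
type:
  Nat
observation: reduction starts at a beta-redex, and 2 normal-order steps reach the normal form.


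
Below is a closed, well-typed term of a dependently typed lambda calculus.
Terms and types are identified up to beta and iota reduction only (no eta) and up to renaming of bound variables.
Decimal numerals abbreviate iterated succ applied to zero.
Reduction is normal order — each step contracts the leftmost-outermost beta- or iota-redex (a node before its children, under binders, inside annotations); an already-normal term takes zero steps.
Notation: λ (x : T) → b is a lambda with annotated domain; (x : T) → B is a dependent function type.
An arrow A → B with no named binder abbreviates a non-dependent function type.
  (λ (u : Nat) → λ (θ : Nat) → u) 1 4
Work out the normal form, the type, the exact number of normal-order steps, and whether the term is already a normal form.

reduced normal form:
  1
inferred type:
  Nat
reduction steps (normal order): 2
term was already normal: no
first contracted redex: a beta-redex


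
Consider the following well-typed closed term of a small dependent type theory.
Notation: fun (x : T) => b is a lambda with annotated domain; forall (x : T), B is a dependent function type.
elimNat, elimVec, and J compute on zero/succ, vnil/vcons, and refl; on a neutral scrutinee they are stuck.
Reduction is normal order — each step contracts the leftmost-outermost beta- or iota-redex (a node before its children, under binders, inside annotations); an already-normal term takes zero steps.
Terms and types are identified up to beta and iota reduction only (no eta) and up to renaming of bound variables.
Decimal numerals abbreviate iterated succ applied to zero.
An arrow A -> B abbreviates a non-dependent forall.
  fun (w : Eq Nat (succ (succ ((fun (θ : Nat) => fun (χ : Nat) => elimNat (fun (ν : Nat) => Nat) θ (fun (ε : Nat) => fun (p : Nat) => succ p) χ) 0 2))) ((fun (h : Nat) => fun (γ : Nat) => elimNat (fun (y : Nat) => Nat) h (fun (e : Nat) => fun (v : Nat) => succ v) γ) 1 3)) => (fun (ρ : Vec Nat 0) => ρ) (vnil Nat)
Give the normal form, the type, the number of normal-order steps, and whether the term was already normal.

normal form:
  fun (w : Eq Nat 4 4) => vnil Nat
type:
  Eq Nat 4 4 -> Vec Nat 0
steps to reach normal form (normal order): 22
term was already normal: no
first redex: a beta-redex


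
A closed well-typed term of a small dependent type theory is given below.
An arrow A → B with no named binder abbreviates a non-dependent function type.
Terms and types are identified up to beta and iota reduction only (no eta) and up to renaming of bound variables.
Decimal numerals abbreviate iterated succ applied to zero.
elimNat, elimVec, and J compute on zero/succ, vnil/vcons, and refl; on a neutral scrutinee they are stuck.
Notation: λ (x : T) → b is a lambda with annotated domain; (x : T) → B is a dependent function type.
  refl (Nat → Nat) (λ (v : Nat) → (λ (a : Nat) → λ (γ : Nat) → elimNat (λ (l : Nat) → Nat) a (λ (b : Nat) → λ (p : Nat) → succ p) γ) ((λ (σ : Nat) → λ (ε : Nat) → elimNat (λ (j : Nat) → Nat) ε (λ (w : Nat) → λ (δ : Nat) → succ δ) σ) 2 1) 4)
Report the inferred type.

inferred type:
  Eq (Nat → Nat) (λ (v : Nat) → 7) (λ (a : Nat) → 7)


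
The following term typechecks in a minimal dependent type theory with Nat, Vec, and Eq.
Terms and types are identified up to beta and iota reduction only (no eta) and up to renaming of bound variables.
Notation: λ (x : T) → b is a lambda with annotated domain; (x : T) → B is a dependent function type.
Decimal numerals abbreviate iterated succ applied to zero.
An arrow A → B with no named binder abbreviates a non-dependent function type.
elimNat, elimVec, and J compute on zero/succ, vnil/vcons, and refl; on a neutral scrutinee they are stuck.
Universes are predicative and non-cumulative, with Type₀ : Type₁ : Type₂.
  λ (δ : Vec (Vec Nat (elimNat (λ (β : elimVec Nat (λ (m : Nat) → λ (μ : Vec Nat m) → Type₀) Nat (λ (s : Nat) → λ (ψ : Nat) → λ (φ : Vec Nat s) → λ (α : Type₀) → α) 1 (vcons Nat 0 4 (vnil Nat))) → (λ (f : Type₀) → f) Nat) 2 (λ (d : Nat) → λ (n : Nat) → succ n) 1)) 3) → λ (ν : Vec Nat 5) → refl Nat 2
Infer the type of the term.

inferred type:
  Vec (Vec Nat 3) 3 → Vec Nat 5 → Eq Nat 2 2


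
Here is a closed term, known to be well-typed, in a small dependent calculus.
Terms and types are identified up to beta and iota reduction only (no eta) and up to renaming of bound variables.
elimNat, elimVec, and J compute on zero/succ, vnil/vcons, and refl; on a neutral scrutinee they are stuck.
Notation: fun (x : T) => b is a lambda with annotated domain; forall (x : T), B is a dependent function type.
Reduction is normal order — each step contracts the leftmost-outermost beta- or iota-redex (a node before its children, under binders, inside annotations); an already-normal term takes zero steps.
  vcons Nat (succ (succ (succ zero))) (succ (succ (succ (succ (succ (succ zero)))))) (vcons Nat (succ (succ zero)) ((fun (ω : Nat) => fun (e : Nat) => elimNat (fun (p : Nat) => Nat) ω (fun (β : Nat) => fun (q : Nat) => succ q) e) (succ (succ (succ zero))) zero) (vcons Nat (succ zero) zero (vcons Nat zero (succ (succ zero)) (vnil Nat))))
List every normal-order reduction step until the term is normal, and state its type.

normal-order reduction:
  vcons Nat (succ (succ (succ zero))) (succ (succ (succ (succ (succ (succ zero)))))) (vcons Nat (succ (succ zero)) ((fun (ω : Nat) => fun (e : Nat) => elimNat (fun (p : Nat) => Nat) ω (fun (β : Nat) => fun (q : Nat) => succ q) e) (succ (succ (succ zero))) zero) (vcons Nat (succ zero) zero (vcons Nat zero (succ (succ zero)) (vnil Nat))))
  ~> vcons Nat (succ (succ (succ zero))) (succ (succ (succ (succ (succ (succ zero)))))) (vcons Nat (succ (succ zero)) ((fun (ω : Nat) => elimNat (fun (e : Nat) => Nat) (succ (succ (succ zero))) (fun (p : Nat) => fun (β : Nat) => succ β) ω) zero) (vcons Nat (succ zero) zero (vcons Nat zero (succ (succ zero)) (vnil Nat))))
  ~> vcons Nat (succ (succ (succ zero))) (succ (succ (succ (succ (succ (succ zero)))))) (vcons Nat (succ (succ zero)) (elimNat (fun (ω : Nat) => Nat) (succ (succ (succ zero))) (fun (e : Nat) => fun (p : Nat) => succ p) zero) (vcons Nat (succ zero) zero (vcons Nat zero (succ (succ zero)) (vnil Nat))))
  ~> vcons Nat (succ (succ (succ zero))) (succ (succ (succ (succ (succ (succ zero)))))) (vcons Nat (succ (succ zero)) (succ (succ (succ zero))) (vcons Nat (succ zero) zero (vcons Nat zero (succ (succ zero)) (vnil Nat))))
inferred type:
  Vec Nat (succ (succ (succ (succ zero))))


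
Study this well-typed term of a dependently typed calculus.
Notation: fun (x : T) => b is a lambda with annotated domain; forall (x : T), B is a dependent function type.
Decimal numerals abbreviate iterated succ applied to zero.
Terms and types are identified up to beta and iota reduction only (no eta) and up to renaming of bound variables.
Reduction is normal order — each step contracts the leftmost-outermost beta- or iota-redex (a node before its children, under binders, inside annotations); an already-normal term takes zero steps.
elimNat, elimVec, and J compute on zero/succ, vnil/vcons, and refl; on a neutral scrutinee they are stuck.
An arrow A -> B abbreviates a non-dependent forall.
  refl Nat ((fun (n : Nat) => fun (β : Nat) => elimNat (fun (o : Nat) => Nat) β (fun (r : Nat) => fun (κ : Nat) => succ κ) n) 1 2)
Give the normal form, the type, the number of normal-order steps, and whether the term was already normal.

normal form:
  refl Nat 3
the term's type:
  Eq Nat 3 3
steps to reach normal form (normal order): 6
already normal: no
first contracted redex: a beta-redex


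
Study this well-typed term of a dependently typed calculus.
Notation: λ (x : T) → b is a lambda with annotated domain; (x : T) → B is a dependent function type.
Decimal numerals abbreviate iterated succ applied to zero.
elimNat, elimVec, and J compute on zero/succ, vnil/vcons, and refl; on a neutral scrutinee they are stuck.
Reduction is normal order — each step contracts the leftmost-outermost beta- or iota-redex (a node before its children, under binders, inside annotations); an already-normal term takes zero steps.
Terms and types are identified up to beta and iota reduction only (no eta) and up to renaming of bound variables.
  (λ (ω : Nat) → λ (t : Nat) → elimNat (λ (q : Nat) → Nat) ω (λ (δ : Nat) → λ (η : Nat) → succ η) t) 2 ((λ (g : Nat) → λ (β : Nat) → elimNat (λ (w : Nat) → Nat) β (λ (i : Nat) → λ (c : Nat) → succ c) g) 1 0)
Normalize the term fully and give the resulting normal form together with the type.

reduced normal form:
  3
type:
  Nat
observation: 12 normal-order steps separate the term from its normal form.


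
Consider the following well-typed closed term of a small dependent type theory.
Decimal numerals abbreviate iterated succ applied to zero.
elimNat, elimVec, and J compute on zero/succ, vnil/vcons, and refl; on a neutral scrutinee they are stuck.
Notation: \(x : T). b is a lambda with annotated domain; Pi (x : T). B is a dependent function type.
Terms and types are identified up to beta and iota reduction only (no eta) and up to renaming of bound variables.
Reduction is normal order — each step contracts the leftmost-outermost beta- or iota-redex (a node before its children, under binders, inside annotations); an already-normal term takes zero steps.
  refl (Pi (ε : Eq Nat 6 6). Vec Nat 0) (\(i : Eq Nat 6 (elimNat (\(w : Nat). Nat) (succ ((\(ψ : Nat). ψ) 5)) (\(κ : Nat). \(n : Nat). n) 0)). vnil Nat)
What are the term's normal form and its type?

resulting normal form:
  refl (Pi (ε : Eq Nat 6 6). Vec Nat 0) (\(i : Eq Nat 6 6). vnil Nat)
the term's type:
  Eq (Pi (ε : Eq Nat 6 6). Vec Nat 0) (\(i : Eq Nat 6 6). vnil Nat) (\(w : Eq Nat 6 6). vnil Nat)
observation: contracting an elimNat iota-redex first, the term normalizes in 2 steps.


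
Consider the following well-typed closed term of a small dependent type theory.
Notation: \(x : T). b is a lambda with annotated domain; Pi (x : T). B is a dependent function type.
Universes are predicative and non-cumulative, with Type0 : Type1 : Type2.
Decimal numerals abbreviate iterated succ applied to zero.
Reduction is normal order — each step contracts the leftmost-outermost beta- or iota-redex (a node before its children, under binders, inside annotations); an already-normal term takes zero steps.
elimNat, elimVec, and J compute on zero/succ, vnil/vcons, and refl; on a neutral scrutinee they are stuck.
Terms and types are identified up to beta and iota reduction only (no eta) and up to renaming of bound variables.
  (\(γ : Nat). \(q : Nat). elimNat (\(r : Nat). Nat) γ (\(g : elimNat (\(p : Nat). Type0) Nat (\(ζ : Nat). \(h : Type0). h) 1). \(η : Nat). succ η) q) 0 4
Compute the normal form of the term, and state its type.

reduced normal form:
  4
the term's type:
  Nat


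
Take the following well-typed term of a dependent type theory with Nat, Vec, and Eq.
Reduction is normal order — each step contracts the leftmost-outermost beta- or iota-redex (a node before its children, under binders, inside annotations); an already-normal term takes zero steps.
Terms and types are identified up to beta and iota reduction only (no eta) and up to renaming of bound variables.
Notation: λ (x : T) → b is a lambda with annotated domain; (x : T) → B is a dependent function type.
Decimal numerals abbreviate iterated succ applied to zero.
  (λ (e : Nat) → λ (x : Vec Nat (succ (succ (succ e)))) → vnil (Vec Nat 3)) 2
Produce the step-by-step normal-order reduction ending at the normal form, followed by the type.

normal-order reduction:
  (λ (e : Nat) → λ (x : Vec Nat (succ (succ (succ e)))) → vnil (Vec Nat 3)) 2
  ~> λ (e : Vec Nat 5) → vnil (Vec Nat 3)
type:
  (e : Vec Nat 5) → Vec (Vec Nat 3) 0


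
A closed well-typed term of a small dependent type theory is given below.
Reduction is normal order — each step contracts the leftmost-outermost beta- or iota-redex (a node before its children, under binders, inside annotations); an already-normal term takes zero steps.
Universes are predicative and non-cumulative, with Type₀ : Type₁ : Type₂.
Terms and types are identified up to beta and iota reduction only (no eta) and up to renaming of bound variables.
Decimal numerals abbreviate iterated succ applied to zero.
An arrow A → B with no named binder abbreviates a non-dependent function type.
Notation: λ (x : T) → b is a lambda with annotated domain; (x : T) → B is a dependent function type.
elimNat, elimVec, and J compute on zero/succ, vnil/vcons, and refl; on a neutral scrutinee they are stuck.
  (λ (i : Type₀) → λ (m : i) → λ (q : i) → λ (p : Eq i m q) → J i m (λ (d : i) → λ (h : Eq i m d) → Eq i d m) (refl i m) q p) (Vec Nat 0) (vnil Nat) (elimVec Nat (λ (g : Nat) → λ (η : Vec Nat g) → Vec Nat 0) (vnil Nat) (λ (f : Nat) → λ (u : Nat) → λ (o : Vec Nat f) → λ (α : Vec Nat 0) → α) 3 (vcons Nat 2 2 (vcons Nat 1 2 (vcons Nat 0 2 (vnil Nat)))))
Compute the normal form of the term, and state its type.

reduced normal form:
  λ (i : Eq (Vec Nat 0) (vnil Nat) (vnil Nat)) → J (Vec Nat 0) (vnil Nat) (λ (m : Vec Nat 0) → λ (q : Eq (Vec Nat 0) (vnil Nat) m) → Eq (Vec Nat 0) m (vnil Nat)) (refl (Vec Nat 0) (vnil Nat)) (vnil Nat) i
inferred type:
  Eq (Vec Nat 0) (vnil Nat) (vnil Nat) → Eq (Vec Nat 0) (vnil Nat) (vnil Nat)
observation: the term reaches its normal form after 35 normal-order steps.


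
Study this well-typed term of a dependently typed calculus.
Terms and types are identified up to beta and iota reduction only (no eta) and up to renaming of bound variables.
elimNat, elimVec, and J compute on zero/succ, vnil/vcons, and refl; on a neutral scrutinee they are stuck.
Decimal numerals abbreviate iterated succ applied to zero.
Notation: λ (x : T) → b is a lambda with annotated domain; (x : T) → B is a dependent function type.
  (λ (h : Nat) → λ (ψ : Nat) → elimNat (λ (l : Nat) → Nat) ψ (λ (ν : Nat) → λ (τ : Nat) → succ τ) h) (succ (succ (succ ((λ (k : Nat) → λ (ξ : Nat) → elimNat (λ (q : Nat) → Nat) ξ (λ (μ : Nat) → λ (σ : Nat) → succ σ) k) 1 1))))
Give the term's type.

type:
  (h : Nat) → Nat


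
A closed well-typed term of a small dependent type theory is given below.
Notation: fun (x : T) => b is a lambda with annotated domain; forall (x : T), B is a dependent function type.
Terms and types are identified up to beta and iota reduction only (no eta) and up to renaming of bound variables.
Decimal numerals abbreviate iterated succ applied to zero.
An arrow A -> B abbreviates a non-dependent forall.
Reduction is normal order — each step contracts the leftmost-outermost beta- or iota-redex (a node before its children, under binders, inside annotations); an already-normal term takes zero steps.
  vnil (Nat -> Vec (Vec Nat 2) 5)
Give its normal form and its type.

resulting normal form:
  vnil (Nat -> Vec (Vec Nat 2) 5)
the term's type:
  Vec (Nat -> Vec (Vec Nat 2) 5) 0
observation: no redex remains anywhere in the term; it is its own normal form.


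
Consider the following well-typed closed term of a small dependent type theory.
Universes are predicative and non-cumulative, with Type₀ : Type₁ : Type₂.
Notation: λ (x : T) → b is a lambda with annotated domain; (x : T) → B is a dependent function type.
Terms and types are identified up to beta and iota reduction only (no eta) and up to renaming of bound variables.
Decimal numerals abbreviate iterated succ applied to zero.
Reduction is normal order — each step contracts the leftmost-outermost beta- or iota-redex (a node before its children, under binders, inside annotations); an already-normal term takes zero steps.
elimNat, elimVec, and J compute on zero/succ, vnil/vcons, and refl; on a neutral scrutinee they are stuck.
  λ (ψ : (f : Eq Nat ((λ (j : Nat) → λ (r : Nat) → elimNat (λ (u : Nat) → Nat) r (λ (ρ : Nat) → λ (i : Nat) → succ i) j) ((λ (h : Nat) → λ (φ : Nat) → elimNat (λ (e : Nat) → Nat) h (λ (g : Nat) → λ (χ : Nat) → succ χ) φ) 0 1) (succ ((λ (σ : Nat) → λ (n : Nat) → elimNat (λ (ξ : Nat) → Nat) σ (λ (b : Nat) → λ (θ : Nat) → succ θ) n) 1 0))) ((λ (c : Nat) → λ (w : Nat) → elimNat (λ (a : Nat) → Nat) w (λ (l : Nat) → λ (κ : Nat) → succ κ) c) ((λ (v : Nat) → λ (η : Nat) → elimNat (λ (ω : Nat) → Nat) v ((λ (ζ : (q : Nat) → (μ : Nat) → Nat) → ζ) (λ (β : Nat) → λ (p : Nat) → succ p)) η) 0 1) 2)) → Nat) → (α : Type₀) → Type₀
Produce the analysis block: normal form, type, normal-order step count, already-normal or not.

resulting normal form:
  λ (ψ : (f : Eq Nat 3 3) → Nat) → (j : Type₀) → Type₀
inferred type:
  (ψ : (f : Eq Nat 3 3) → Nat) → Type₁
steps to reach normal form (normal order): 28
already normal: no
first redex: a beta-redex


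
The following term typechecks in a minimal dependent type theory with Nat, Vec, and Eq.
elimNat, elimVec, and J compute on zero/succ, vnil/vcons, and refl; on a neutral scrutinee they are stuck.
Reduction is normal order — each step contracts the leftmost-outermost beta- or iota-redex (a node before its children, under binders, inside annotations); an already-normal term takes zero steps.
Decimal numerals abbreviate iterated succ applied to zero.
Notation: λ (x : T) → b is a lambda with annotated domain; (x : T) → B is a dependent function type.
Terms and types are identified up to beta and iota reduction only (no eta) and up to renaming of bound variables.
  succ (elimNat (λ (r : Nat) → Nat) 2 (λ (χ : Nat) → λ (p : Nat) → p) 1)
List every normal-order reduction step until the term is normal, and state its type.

normal-order reduction sequence:
  succ (elimNat (λ (r : Nat) → Nat) 2 (λ (χ : Nat) → λ (p : Nat) → p) 1)
  ~> succ ((λ (r : Nat) → λ (χ : Nat) → χ) 0 (elimNat (λ (p : Nat) → Nat) 2 (λ (y : Nat) → λ (n : Nat) → n) 0))
  ~> succ ((λ (r : Nat) → r) (elimNat (λ (χ : Nat) → Nat) 2 (λ (p : Nat) → λ (y : Nat) → y) 0))
  ~> succ (elimNat (λ (r : Nat) → Nat) 2 (λ (χ : Nat) → λ (p : Nat) → p) 0)
  ~> 3
inferred type:
  Nat


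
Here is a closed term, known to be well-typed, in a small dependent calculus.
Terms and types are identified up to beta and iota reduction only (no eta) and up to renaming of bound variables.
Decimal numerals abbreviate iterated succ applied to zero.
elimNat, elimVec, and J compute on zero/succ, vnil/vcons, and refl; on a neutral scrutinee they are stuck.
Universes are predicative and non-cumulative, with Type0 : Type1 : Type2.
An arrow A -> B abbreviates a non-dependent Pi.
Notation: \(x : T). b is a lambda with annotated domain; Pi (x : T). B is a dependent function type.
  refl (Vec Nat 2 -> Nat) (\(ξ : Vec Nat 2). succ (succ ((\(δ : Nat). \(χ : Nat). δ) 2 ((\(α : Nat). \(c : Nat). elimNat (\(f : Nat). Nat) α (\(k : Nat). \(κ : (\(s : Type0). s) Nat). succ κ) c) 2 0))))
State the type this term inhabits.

the term's type:
  Eq (Vec Nat 2 -> Nat) (\(ξ : Vec Nat 2). 4) (\(δ : Vec Nat 2). 4)


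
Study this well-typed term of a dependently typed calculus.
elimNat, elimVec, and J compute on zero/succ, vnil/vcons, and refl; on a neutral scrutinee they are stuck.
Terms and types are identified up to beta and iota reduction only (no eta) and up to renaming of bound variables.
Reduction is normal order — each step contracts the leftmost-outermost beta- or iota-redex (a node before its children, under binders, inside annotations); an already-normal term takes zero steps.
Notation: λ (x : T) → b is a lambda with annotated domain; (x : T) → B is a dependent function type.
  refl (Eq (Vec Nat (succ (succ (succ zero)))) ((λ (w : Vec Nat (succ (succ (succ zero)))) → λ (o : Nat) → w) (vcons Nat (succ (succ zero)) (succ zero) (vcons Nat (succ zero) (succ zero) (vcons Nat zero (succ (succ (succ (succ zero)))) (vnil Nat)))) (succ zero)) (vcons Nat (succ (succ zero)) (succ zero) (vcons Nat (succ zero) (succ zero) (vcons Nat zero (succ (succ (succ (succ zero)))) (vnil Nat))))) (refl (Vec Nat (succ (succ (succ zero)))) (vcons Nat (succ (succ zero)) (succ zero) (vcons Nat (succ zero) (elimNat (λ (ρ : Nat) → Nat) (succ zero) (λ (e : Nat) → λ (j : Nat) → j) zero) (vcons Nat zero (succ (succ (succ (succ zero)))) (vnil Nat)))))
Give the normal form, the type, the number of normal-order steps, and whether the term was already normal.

resulting normal form:
  refl (Eq (Vec Nat (succ (succ (succ zero)))) (vcons Nat (succ (succ zero)) (succ zero) (vcons Nat (succ zero) (succ zero) (vcons Nat zero (succ (succ (succ (succ zero)))) (vnil Nat)))) (vcons Nat (succ (succ zero)) (succ zero) (vcons Nat (succ zero) (succ zero) (vcons Nat zero (succ (succ (succ (succ zero)))) (vnil Nat))))) (refl (Vec Nat (succ (succ (succ zero)))) (vcons Nat (succ (succ zero)) (succ zero) (vcons Nat (succ zero) (succ zero) (vcons Nat zero (succ (succ (succ (succ zero)))) (vnil Nat)))))
the term's type:
  Eq (Eq (Vec Nat (succ (succ (succ zero)))) (vcons Nat (succ (succ zero)) (succ zero) (vcons Nat (succ zero) (succ zero) (vcons Nat zero (succ (succ (succ (succ zero)))) (vnil Nat)))) (vcons Nat (succ (succ zero)) (succ zero) (vcons Nat (succ zero) (succ zero) (vcons Nat zero (succ (succ (succ (succ zero)))) (vnil Nat))))) (refl (Vec Nat (succ (succ (succ zero)))) (vcons Nat (succ (succ zero)) (succ zero) (vcons Nat (succ zero) (succ zero) (vcons Nat zero (succ (succ (succ (succ zero)))) (vnil Nat))))) (refl (Vec Nat (succ (succ (succ zero)))) (vcons Nat (succ (succ zero)) (succ zero) (vcons Nat (succ zero) (succ zero) (vcons Nat zero (succ (succ (succ (succ zero)))) (vnil Nat)))))
steps to reach normal form (normal order): 3
term was already normal: no
first contracted redex: a beta-redex


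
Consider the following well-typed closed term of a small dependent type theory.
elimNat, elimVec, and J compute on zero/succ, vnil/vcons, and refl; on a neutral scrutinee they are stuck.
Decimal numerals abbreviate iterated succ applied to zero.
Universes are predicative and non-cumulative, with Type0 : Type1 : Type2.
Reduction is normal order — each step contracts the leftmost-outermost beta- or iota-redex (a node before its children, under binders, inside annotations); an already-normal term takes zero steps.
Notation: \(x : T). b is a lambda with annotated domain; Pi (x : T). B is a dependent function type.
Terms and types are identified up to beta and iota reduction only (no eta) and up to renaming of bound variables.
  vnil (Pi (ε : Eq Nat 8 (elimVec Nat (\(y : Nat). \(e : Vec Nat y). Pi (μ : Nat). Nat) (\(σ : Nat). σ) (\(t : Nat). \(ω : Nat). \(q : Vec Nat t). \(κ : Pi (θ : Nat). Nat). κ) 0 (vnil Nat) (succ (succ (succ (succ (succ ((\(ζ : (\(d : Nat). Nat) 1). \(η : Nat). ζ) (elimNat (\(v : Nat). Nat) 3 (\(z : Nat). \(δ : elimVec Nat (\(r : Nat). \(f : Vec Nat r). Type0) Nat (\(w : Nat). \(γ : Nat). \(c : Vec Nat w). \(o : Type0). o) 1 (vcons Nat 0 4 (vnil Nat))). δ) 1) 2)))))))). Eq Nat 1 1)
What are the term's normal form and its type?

normal form:
  vnil (Pi (ε : Eq Nat 8 8). Eq Nat 1 1)
the term's type:
  Vec (Pi (ε : Eq Nat 8 8). Eq Nat 1 1) 0


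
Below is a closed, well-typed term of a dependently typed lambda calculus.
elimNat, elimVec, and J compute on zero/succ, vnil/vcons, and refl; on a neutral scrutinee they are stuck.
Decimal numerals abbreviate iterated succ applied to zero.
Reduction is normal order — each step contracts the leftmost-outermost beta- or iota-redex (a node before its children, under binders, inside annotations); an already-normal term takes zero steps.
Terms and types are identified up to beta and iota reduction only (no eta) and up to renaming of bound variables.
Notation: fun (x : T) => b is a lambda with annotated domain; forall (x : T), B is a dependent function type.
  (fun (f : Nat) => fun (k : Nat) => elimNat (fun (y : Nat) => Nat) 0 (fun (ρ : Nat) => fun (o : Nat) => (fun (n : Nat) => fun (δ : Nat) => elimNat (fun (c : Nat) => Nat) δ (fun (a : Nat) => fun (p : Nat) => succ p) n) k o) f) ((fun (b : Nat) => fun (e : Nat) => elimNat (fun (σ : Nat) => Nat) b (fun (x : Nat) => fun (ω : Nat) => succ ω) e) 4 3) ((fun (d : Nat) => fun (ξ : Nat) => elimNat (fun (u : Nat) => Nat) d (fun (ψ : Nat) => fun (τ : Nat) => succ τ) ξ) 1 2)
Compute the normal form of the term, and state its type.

resulting normal form:
  21
type:
  Nat
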